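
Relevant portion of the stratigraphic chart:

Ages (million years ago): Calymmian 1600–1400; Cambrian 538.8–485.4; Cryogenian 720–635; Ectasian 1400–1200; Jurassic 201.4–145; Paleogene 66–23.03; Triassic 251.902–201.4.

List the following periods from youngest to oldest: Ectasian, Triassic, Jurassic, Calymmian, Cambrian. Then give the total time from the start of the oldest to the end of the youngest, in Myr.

Start ages (Ma): Calymmian 1600, Ectasian 1400, Cambrian 538.8, Triassic 251.902, Jurassic 201.4.
Ordered youngest to oldest: Jurassic, Triassic, Cambrian, Ectasian, Calymmian.
Span = 1600 − 145 = 1455 Myr.

Jurassic → Triassic → Cambrian → Ectasian → Calymmian; total span 1455 Myr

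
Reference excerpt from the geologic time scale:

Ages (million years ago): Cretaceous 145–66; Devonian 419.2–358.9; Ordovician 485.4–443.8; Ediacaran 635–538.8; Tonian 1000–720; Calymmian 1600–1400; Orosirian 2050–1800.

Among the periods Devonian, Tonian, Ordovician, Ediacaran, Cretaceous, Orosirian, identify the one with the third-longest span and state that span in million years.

Durations: Devonian 60.3; Tonian 280; Ordovician 41.6; Ediacaran 96.2; Cretaceous 79; Orosirian 250 Myr.
Sorted longest-first: Tonian (280), Orosirian (250), Ediacaran (96.2), Cretaceous (79), Devonian (60.3), Ordovician (41.6).
The third longest is Ediacaran at 96.2 Myr.

Ediacaran, 96.2 million years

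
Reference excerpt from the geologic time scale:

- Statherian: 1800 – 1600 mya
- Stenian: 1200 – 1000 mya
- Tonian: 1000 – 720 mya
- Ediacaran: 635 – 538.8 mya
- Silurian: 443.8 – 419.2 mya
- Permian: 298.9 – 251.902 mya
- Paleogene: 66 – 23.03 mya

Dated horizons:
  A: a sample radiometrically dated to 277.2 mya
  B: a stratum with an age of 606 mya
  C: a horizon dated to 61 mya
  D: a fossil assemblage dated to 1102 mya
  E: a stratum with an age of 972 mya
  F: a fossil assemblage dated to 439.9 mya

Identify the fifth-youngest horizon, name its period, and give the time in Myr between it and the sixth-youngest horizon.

E, in the Tonian; 130 million years to D

Smaller Ma means younger, so youngest first: C 61 < A 277.2 < F 439.9 < B 606 < E 972 < D 1102.
Counting 5 along gives E (972 Ma); the excerpt puts that inside the Tonian, 1000–720 Ma.
Next in line is D (1102 Ma), and 1102 − 972 = 130 Myr.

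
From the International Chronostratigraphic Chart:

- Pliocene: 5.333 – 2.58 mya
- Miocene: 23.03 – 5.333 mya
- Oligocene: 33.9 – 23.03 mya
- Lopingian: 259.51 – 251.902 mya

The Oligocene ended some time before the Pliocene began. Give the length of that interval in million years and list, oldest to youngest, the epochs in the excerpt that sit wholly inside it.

17.697 million years; Miocene

The Oligocene closes at 23.03 Ma and the Pliocene opens at 5.333 Ma, so the interval is 23.03 − 5.333 = 17.697 Myr.
An epoch fits inside if it starts at or after 23.03 Ma and ends at or before 5.333 Ma; oldest first that gives Miocene.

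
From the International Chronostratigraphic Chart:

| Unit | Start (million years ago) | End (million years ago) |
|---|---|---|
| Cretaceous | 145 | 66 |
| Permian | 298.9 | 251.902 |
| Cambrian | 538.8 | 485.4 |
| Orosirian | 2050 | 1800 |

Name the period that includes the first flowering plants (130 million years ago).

130 Ma lies between 145 and 66 Ma, so it falls in the Cretaceous.

Cretaceous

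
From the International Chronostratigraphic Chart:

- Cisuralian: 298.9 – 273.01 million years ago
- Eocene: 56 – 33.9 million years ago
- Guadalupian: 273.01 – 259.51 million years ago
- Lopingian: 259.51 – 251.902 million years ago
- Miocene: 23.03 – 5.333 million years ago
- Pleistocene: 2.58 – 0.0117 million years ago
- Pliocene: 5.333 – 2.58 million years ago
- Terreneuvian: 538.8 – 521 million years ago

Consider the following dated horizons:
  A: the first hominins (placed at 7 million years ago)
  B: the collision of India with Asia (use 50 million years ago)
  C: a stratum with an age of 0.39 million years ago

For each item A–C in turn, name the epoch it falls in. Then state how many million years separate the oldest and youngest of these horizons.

A — Miocene; B — Eocene; C — Pleistocene; span 49.61 million years

Match each age against the start–end ranges in the excerpt: A = 7 Ma → Miocene (23.03–5.333); B = 50 Ma → Eocene (56–33.9); C = 0.39 Ma → Pleistocene (2.58–0.0117).
The largest age is 50 Ma and the smallest is 0.39 Ma; their difference is 49.61 Myr.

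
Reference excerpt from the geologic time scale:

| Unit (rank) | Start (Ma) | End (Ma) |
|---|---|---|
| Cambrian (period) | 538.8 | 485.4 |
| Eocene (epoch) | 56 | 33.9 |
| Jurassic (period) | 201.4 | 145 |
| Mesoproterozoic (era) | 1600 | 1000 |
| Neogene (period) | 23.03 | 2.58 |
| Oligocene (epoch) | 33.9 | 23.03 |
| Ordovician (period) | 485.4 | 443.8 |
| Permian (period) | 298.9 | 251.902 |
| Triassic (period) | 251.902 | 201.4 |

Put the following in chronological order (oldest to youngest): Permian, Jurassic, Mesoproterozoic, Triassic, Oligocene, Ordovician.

The oldest of these is Mesoproterozoic (starts 1600 Ma) and the youngest is Oligocene (ends 23.03 Ma).
In between, by decreasing start age: Ordovician (485.4), Permian (298.9), Triassic (251.902), Jurassic (201.4).

Mesoproterozoic, then Ordovician, then Permian, then Triassic, then Jurassic, then Oligocene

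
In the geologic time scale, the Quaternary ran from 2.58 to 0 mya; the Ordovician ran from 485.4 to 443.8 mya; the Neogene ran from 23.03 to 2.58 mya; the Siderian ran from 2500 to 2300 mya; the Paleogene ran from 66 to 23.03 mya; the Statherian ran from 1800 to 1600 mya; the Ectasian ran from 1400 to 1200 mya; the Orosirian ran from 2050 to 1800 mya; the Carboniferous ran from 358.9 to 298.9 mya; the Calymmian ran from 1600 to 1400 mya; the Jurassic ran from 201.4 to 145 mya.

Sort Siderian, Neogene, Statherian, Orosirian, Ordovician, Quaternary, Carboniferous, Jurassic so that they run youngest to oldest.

Read off each span (Ma): Siderian 2500–2300; Neogene 23.03–2.58; Statherian 1800–1600; Orosirian 2050–1800; Ordovician 485.4–443.8; Quaternary 2.58–0; Carboniferous 358.9–298.9; Jurassic 201.4–145.
Larger Ma is older, so oldest→youngest is Siderian, Orosirian, Statherian, Ordovician, Carboniferous, Jurassic, Neogene, Quaternary; reverse it for youngest→oldest.

Quaternary, Neogene, Jurassic, Carboniferous, Ordovician, Statherian, Orosirian, Siderian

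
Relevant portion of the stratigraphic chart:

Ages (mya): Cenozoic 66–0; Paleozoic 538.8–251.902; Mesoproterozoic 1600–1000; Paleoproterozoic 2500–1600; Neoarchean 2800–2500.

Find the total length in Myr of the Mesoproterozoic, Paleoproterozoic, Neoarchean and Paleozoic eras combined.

Each duration: Mesoproterozoic = 600; Paleoproterozoic = 900; Neoarchean = 300; Paleozoic = 286.898.
Sum: 600 + 900 + 300 + 286.898 = 2086.898 Myr.

2086.898 million years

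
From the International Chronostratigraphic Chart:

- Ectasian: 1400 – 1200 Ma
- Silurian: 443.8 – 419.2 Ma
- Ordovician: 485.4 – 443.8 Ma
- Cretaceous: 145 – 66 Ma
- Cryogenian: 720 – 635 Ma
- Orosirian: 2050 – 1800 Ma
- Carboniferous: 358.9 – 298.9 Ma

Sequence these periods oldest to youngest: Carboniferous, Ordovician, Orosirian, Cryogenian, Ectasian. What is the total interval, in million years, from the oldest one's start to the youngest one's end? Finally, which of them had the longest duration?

Orosirian → Ectasian → Cryogenian → Ordovician → Carboniferous; total span 1751.1 Myr; longest is Orosirian

From the excerpt: Carboniferous 358.9–298.9; Ordovician 485.4–443.8; Orosirian 2050–1800; Cryogenian 720–635; Ectasian 1400–1200 (Ma).
Larger Ma is earlier, so the oldest is Orosirian and the youngest is Carboniferous; oldest to youngest: Orosirian, Ectasian, Cryogenian, Ordovician, Carboniferous.
Oldest start 2050 minus youngest end 298.9 gives 1751.1 Myr overall.
Individual lengths (start − end): Carboniferous 60; Cryogenian 85; Ectasian 200; Orosirian 250; Ordovician 41.6. The largest is Orosirian at 250 Myr.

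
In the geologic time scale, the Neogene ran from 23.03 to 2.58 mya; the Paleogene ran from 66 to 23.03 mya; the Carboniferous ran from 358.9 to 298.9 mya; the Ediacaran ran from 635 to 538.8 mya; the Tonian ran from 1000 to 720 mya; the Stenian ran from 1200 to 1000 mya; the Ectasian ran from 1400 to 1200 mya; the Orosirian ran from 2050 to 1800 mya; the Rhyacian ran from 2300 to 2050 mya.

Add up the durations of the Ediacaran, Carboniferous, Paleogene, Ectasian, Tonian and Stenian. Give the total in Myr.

Each duration: Ediacaran = 96.2; Carboniferous = 60; Paleogene = 42.97; Ectasian = 200; Tonian = 280; Stenian = 200.
Sum: 96.2 + 60 + 42.97 + 200 + 280 + 200 = 879.17 Myr.

879.17 million years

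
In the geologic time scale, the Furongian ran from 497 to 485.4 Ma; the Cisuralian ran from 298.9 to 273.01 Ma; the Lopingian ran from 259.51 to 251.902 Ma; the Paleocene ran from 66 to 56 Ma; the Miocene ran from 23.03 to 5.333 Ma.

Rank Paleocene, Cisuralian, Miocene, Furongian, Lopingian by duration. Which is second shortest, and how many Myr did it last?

Paleocene, 10 million years

Durations: Paleocene 10; Cisuralian 25.89; Miocene 17.697; Furongian 11.6; Lopingian 7.608 Myr.
Sorted shortest-first: Lopingian (7.608), Paleocene (10), Furongian (11.6), Miocene (17.697), Cisuralian (25.89).
The second shortest is Paleocene at 10 Myr.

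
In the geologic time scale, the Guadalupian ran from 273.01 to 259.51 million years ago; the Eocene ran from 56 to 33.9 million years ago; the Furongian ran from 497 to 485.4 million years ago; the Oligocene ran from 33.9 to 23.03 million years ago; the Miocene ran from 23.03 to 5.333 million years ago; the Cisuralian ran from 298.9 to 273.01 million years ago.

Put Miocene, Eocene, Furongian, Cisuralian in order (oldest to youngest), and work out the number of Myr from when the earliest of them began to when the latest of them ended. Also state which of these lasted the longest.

From the excerpt: Miocene 23.03–5.333; Eocene 56–33.9; Furongian 497–485.4; Cisuralian 298.9–273.01 (Ma).
Larger Ma is earlier, so the oldest is Furongian and the youngest is Miocene; oldest to youngest: Furongian, Cisuralian, Eocene, Miocene.
Oldest start 497 minus youngest end 5.333 gives 491.667 Myr overall.
Individual lengths (start − end): Furongian 11.6; Cisuralian 25.89; Miocene 17.697; Eocene 22.1. The largest is Cisuralian at 25.89 Myr.

Furongian → Cisuralian → Eocene → Miocene; total span 491.667 Myr; longest is Cisuralian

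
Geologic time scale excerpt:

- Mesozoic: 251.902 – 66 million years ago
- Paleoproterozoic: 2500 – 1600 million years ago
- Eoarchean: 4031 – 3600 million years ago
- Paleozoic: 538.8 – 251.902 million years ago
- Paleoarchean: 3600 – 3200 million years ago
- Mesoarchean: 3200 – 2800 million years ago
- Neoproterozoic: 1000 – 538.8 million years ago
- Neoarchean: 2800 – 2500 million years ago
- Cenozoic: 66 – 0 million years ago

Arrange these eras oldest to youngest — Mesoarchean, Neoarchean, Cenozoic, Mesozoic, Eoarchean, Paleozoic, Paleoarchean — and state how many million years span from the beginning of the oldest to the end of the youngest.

From the excerpt: Mesoarchean 3200–2800; Neoarchean 2800–2500; Cenozoic 66–0; Mesozoic 251.902–66; Eoarchean 4031–3600; Paleozoic 538.8–251.902; Paleoarchean 3600–3200 (Ma).
Larger Ma is earlier, so the oldest is Eoarchean and the youngest is Cenozoic; oldest to youngest: Eoarchean, Paleoarchean, Mesoarchean, Neoarchean, Paleozoic, Mesozoic, Cenozoic.
Oldest start 4031 minus youngest end 0 gives 4031 Myr overall.

Eoarchean → Paleoarchean → Mesoarchean → Neoarchean → Paleozoic → Mesozoic → Cenozoic; total span 4031 Myr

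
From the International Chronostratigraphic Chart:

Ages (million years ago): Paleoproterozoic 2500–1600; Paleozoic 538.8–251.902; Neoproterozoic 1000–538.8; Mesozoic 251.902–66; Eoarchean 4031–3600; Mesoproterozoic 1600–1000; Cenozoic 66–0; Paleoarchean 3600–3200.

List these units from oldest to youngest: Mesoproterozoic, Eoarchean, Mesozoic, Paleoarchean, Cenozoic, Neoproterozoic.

Eoarchean, Paleoarchean, Mesoproterozoic, Neoproterozoic, Mesozoic, Cenozoic

Sorting by start age (descending Ma, since larger Ma = older): Eoarchean began 4031, Paleoarchean began 3600, Mesoproterozoic began 1600, Neoproterozoic began 1000, Mesozoic began 251.902, Cenozoic began 66.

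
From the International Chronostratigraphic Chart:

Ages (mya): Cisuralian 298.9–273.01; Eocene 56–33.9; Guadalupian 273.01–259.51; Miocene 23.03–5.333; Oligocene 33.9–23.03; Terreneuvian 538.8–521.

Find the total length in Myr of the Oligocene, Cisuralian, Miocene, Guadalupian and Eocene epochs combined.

Duration is start − end for each: (33.9 − 23.03) + (298.9 − 273.01) + (23.03 − 5.333) + (273.01 − 259.51) + (56 − 33.9).
That is 10.87 + 25.89 + 17.697 + 13.5 + 22.1, which totals 90.057 million years.

90.057 million years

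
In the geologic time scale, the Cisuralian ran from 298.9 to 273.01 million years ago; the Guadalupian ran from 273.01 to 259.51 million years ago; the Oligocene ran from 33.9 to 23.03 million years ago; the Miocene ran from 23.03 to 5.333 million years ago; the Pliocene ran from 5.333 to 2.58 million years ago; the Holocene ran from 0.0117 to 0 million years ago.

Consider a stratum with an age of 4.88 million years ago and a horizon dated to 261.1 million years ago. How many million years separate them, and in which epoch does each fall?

Elapsed time: 261.1 − 4.88 = 256.22 Myr.
4.88 Ma lies within 5.333–2.58 Ma: Pliocene.
261.1 Ma lies within 273.01–259.51 Ma: Guadalupian.

256.22 million years apart; the first in the Pliocene, the second in the Guadalupian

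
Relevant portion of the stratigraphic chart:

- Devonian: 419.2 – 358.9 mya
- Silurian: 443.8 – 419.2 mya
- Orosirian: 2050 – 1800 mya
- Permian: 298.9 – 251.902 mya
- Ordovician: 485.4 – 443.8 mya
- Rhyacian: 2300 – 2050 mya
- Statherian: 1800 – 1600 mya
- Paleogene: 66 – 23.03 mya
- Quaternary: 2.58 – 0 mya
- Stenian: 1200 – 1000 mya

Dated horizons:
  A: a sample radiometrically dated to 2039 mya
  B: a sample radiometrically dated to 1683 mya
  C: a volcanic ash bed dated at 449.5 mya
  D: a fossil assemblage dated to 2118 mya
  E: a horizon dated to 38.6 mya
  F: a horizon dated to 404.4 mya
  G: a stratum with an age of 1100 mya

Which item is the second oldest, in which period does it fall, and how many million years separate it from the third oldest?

Larger Ma means older, so oldest first: D 2118 > A 2039 > B 1683 > G 1100 > C 449.5 > F 404.4 > E 38.6.
Counting 2 along gives A (2039 Ma); the excerpt puts that inside the Orosirian, 2050–1800 Ma.
Next in line is B (1683 Ma), and 2039 − 1683 = 356 Myr.

A, in the Orosirian; 356 million years to B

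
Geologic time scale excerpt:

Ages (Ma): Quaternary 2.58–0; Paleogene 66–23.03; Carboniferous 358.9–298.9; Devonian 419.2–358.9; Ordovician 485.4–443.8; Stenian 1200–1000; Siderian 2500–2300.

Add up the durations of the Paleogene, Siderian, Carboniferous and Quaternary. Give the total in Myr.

305.55 million years

Duration is start − end for each: (66 − 23.03) + (2500 − 2300) + (358.9 − 298.9) + (2.58 − 0).
That is 42.97 + 200 + 60 + 2.58, which totals 305.55 million years.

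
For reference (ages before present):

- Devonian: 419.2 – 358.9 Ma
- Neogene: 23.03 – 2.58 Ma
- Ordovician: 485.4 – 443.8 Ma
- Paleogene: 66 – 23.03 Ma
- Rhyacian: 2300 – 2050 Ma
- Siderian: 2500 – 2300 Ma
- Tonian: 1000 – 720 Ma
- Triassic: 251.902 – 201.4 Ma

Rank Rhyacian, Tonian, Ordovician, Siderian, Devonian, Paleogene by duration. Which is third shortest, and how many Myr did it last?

Devonian, 60.3 million years

Durations: Rhyacian 250; Tonian 280; Ordovician 41.6; Siderian 200; Devonian 60.3; Paleogene 42.97 Myr.
Sorted shortest-first: Ordovician (41.6), Paleogene (42.97), Devonian (60.3), Siderian (200), Rhyacian (250), Tonian (280).
The third shortest is Devonian at 60.3 Myr.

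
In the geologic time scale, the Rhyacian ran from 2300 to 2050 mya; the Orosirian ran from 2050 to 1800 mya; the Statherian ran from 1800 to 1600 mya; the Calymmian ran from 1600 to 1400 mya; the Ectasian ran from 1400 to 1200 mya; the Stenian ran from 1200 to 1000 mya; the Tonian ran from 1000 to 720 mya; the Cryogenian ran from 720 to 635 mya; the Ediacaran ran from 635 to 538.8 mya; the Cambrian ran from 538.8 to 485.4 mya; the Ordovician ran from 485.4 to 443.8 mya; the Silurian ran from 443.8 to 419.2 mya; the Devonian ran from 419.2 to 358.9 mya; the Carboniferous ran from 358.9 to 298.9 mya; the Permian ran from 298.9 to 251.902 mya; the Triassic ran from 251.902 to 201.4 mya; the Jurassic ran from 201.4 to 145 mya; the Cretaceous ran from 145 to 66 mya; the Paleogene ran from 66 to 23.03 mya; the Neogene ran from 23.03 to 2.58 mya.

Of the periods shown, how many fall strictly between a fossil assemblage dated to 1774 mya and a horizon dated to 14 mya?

16

The older date is 1774 Ma and the younger is 14 Ma.
Periods with start < 1774 and end > 14 Ma: Calymmian (1600–1400), Ectasian (1400–1200), Stenian (1200–1000), Tonian (1000–720), Cryogenian (720–635), Ediacaran (635–538.8), Cambrian (538.8–485.4), Ordovician (485.4–443.8), Silurian (443.8–419.2), Devonian (419.2–358.9), Carboniferous (358.9–298.9), Permian (298.9–251.902), Triassic (251.902–201.4), Jurassic (201.4–145), Cretaceous (145–66), Paleogene (66–23.03).
That is 16 complete periods.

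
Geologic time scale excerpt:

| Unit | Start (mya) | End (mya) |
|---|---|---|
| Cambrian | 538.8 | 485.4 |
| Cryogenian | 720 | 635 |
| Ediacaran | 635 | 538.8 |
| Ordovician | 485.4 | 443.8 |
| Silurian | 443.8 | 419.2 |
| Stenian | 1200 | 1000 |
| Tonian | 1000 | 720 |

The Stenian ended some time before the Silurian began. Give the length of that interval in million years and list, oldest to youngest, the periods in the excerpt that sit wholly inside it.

556.2 million years; Tonian, Cryogenian, Ediacaran, Cambrian, Ordovician

End of Stenian = 1000 Ma; start of Silurian = 443.8 Ma.
Gap = 1000 − 443.8 = 556.2 Myr.
Periods wholly inside 1000–443.8 Ma: Tonian (1000–720), Cryogenian (720–635), Ediacaran (635–538.8), Cambrian (538.8–485.4), Ordovician (485.4–443.8).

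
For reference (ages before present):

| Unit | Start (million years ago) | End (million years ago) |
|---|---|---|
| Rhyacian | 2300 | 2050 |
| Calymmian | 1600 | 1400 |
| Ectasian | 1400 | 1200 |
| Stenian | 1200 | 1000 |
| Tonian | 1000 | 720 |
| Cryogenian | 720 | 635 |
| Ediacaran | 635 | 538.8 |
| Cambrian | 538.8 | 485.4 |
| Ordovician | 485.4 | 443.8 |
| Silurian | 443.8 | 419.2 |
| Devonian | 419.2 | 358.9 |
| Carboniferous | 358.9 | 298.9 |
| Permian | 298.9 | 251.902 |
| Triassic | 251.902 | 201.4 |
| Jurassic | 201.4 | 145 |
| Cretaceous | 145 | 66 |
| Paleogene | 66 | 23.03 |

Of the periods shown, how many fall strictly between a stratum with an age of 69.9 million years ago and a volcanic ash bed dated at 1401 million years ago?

1401 Ma sits inside the Calymmian (1600–1400) and 69.9 Ma inside the Cretaceous (145–66); neither of those is wholly between the two dates.
The listed periods lying completely between them are Ectasian, Stenian, Tonian, Cryogenian, Ediacaran, Cambrian, Ordovician, Silurian, Devonian, Carboniferous, Permian, Triassic, Jurassic — 13 in all.

13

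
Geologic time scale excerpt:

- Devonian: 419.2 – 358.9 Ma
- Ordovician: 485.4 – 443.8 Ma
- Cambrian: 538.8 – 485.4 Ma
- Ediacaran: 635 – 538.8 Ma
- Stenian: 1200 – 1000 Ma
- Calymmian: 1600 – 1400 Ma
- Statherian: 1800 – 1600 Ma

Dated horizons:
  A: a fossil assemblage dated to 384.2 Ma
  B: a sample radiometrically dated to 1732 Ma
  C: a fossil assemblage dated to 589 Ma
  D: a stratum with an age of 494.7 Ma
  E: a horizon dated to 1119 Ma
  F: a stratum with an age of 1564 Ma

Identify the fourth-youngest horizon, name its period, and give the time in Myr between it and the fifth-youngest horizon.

Sorted youngest-first by Ma: A (384.2), D (494.7), C (589), E (1119), F (1564), B (1732).
The fourth youngest is E at 1119 Ma, which lies in 1200–1000 Ma: the Stenian.
The fifth youngest is F at 1564 Ma; separation = |1119 − 1564| = 445 Myr.

E, in the Stenian; 445 million years to F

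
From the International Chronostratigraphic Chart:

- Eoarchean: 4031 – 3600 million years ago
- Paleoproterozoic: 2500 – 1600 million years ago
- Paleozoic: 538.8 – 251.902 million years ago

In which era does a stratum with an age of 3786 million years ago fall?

Eoarchean

3786 Ma lies between 4031 and 3600 Ma, so it falls in the Eoarchean.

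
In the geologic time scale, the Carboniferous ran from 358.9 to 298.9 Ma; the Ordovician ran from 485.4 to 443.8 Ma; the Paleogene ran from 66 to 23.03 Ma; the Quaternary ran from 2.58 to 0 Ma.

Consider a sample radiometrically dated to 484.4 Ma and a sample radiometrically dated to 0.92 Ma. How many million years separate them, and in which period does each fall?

483.48 million years apart; the first in the Ordovician, the second in the Quaternary

Elapsed time: 484.4 − 0.92 = 483.48 Myr.
484.4 Ma lies within 485.4–443.8 Ma: Ordovician.
0.92 Ma lies within 2.58–0 Ma: Quaternary.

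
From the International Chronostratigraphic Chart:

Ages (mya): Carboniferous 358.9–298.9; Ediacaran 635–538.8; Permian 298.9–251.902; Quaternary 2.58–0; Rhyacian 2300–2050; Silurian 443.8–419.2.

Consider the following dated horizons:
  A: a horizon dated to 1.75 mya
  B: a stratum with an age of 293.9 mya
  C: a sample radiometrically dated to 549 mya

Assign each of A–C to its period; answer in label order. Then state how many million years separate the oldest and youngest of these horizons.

A — Quaternary; B — Permian; C — Ediacaran; span 547.25 million years

Match each age against the start–end ranges in the excerpt: A = 1.75 Ma → Quaternary (2.58–0); B = 293.9 Ma → Permian (298.9–251.902); C = 549 Ma → Ediacaran (635–538.8).
The largest age is 549 Ma and the smallest is 1.75 Ma; their difference is 547.25 Myr.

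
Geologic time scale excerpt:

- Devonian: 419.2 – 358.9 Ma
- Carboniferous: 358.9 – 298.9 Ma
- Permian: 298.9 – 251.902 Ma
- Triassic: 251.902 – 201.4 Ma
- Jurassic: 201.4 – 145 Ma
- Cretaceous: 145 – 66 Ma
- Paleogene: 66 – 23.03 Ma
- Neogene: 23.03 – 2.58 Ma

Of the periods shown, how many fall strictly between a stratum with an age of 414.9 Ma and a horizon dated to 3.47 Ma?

414.9 Ma sits inside the Devonian (419.2–358.9) and 3.47 Ma inside the Neogene (23.03–2.58); neither of those is wholly between the two dates.
The listed periods lying completely between them are Carboniferous, Permian, Triassic, Jurassic, Cretaceous, Paleogene — 6 in all.

6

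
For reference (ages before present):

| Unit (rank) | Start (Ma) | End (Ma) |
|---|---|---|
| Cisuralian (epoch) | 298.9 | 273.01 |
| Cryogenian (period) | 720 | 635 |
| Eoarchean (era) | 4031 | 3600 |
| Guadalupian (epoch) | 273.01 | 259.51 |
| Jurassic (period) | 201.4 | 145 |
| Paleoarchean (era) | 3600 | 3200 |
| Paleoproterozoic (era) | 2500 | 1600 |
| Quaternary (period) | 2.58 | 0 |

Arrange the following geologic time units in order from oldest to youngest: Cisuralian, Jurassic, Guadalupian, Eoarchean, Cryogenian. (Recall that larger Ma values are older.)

Eoarchean, Cryogenian, Cisuralian, Guadalupian, Jurassic

Read off each span (Ma): Cisuralian 298.9–273.01; Jurassic 201.4–145; Guadalupian 273.01–259.51; Eoarchean 4031–3600; Cryogenian 720–635.
Larger Ma is older, so oldest→youngest is Eoarchean, Cryogenian, Cisuralian, Guadalupian, Jurassic.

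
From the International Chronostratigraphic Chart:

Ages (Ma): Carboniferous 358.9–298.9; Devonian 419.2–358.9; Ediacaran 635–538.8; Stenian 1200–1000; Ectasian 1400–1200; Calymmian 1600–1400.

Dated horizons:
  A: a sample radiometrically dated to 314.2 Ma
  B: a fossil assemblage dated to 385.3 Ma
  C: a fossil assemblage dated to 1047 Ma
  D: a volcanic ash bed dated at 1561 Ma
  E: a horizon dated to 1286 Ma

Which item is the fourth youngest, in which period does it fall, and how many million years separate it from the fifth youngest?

E, in the Ectasian; 275 million years to D

Sorted youngest-first by Ma: A (314.2), B (385.3), C (1047), E (1286), D (1561).
The fourth youngest is E at 1286 Ma, which lies in 1400–1200 Ma: the Ectasian.
The fifth youngest is D at 1561 Ma; separation = |1286 − 1561| = 275 Myr.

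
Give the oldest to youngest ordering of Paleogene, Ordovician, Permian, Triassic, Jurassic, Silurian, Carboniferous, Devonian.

Ordovician → Silurian → Devonian → Carboniferous → Permian → Triassic → Jurassic → Paleogene

Era membership (oldest first within each) — Paleozoic: Ordovician, Silurian, Devonian, Carboniferous, Permian; Mesozoic: Triassic, Jurassic; Cenozoic: Paleogene. Paleozoic precedes Mesozoic, which precedes Cenozoic. Concatenating the groups in that era order gives oldest to youngest directly.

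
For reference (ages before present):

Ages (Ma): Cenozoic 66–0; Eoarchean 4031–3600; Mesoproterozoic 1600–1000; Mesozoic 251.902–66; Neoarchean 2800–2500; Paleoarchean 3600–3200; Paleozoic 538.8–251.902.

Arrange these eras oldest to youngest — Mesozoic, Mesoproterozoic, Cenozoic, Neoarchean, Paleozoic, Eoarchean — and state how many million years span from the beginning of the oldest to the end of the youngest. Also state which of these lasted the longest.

Eoarchean, Neoarchean, Mesoproterozoic, Paleozoic, Mesozoic, Cenozoic; total span 4031 Myr; longest is Mesoproterozoic

From the excerpt: Mesozoic 251.902–66; Mesoproterozoic 1600–1000; Cenozoic 66–0; Neoarchean 2800–2500; Paleozoic 538.8–251.902; Eoarchean 4031–3600 (Ma).
Larger Ma is earlier, so the oldest is Eoarchean and the youngest is Cenozoic; oldest to youngest: Eoarchean, Neoarchean, Mesoproterozoic, Paleozoic, Mesozoic, Cenozoic.
Oldest start 4031 minus youngest end 0 gives 4031 Myr overall.
Individual lengths (start − end): Eoarchean 431; Neoarchean 300; Paleozoic 286.898; Mesoproterozoic 600; Mesozoic 185.902; Cenozoic 66. The largest is Mesoproterozoic at 600 Myr.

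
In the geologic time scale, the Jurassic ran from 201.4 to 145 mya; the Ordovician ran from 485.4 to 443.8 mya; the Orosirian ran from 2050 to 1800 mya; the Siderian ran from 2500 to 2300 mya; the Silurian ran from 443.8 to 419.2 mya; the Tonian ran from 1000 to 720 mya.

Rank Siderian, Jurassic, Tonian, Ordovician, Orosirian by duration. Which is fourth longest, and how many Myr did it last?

Durations: Siderian 200; Jurassic 56.4; Tonian 280; Ordovician 41.6; Orosirian 250 Myr.
Sorted longest-first: Tonian (280), Orosirian (250), Siderian (200), Jurassic (56.4), Ordovician (41.6).
The fourth longest is Jurassic at 56.4 Myr.

Jurassic, 56.4 million years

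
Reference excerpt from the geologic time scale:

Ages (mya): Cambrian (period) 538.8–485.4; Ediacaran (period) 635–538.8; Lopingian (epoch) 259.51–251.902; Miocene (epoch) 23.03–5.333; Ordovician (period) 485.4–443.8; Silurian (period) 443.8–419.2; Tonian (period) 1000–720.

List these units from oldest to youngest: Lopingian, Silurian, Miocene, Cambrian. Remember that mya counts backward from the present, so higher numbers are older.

Read off each span (Ma): Lopingian 259.51–251.902; Silurian 443.8–419.2; Miocene 23.03–5.333; Cambrian 538.8–485.4.
Larger Ma is older, so oldest→youngest is Cambrian, Silurian, Lopingian, Miocene.

Cambrian, Silurian, Lopingian, Miocene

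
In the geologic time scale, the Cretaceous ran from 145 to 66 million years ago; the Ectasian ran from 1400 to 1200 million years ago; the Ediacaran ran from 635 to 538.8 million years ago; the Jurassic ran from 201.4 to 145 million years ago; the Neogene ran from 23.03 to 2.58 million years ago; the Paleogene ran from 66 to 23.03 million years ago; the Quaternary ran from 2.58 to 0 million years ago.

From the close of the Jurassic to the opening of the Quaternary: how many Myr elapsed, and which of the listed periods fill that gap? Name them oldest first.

End of Jurassic = 145 Ma; start of Quaternary = 2.58 Ma.
Gap = 145 − 2.58 = 142.42 Myr.
Periods wholly inside 145–2.58 Ma: Cretaceous (145–66), Paleogene (66–23.03), Neogene (23.03–2.58).

142.42 million years; Cretaceous, Paleogene, Neogene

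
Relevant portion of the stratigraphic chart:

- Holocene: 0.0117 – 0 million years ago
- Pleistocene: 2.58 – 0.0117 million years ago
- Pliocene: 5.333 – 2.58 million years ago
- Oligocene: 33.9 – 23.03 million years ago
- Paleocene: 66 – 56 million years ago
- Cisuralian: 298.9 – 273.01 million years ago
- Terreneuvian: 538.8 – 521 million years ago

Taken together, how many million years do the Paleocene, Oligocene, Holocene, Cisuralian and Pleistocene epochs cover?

49.34 million years

Duration is start − end for each: (66 − 56) + (33.9 − 23.03) + (0.0117 − 0) + (298.9 − 273.01) + (2.58 − 0.0117).
That is 10 + 10.87 + 0.0117 + 25.89 + 2.5683, which totals 49.34 million years.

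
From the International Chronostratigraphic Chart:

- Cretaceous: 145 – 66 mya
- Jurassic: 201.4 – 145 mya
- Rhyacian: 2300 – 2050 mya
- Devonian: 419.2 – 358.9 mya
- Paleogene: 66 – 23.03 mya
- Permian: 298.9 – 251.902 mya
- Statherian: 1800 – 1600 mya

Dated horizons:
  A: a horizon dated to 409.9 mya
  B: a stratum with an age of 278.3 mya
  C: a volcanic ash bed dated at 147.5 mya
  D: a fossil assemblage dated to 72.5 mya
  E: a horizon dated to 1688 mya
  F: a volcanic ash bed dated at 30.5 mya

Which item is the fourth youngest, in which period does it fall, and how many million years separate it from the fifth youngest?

Sorted youngest-first by Ma: F (30.5), D (72.5), C (147.5), B (278.3), A (409.9), E (1688).
The fourth youngest is B at 278.3 Ma, which lies in 298.9–251.902 Ma: the Permian.
The fifth youngest is A at 409.9 Ma; separation = |278.3 − 409.9| = 131.6 Myr.

B, in the Permian; 131.6 million years to A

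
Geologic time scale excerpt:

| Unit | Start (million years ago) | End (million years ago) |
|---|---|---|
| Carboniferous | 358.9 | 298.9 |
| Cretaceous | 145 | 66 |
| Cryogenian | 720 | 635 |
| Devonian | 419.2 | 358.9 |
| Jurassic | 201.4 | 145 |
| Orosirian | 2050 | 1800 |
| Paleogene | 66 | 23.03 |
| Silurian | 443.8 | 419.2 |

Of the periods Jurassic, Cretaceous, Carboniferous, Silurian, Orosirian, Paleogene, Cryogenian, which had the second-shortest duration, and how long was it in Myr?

Durations: Jurassic 56.4; Cretaceous 79; Carboniferous 60; Silurian 24.6; Orosirian 250; Paleogene 42.97; Cryogenian 85 Myr.
Sorted shortest-first: Silurian (24.6), Paleogene (42.97), Jurassic (56.4), Carboniferous (60), Cretaceous (79), Cryogenian (85), Orosirian (250).
The second shortest is Paleogene at 42.97 Myr.

Paleogene, 42.97 million years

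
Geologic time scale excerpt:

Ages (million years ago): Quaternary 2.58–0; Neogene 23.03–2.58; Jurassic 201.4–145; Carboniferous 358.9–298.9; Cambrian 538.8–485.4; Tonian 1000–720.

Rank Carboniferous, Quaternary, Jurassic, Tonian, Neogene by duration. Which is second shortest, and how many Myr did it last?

Neogene, 20.45 million years

Start − end for each: Carboniferous 358.9 − 298.9 = 60; Quaternary 2.58 − 0 = 2.58; Jurassic 201.4 − 145 = 56.4; Tonian 1000 − 720 = 280; Neogene 23.03 − 2.58 = 20.45.
Ranking these from shortest: Quaternary < Neogene < Jurassic < Carboniferous < Tonian.
Position 2 in that ranking is Neogene, which lasted 20.45 Myr.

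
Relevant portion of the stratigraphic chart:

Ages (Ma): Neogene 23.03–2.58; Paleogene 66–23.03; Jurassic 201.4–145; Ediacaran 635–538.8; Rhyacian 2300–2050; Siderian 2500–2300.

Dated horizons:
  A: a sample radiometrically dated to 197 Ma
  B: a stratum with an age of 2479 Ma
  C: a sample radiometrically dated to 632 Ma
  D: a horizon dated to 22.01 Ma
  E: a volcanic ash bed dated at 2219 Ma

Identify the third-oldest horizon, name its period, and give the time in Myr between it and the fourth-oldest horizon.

Larger Ma means older, so oldest first: B 2479 > E 2219 > C 632 > A 197 > D 22.01.
Counting 3 along gives C (632 Ma); the excerpt puts that inside the Ediacaran, 635–538.8 Ma.
Next in line is A (197 Ma), and 632 − 197 = 435 Myr.

C, in the Ediacaran; 435 million years to A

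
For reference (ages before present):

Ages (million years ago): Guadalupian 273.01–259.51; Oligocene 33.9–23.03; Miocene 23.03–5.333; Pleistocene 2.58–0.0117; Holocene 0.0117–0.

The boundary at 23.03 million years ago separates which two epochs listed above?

Oligocene and Miocene

The Oligocene ends at 23.03 million years ago and the Miocene begins at 23.03 million years ago, so they share that boundary.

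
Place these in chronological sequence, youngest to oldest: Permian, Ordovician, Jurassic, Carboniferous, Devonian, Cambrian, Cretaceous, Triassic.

Cretaceous, Jurassic, Triassic, Permian, Carboniferous, Devonian, Ordovician, Cambrian

Group by era (each group listed oldest first) — Paleozoic: Cambrian, Ordovician, Devonian, Carboniferous, Permian; Mesozoic: Triassic, Jurassic, Cretaceous. The eras run Paleozoic → Mesozoic → Cenozoic. Concatenating the groups in that era order and then reversing gives youngest to oldest.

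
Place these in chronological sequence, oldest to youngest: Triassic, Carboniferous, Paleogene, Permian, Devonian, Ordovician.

Group by era (each group listed oldest first) — Paleozoic: Ordovician, Devonian, Carboniferous, Permian; Mesozoic: Triassic; Cenozoic: Paleogene. The eras run Paleozoic → Mesozoic → Cenozoic. Concatenating the groups in that era order gives oldest to youngest directly.

Ordovician, Devonian, Carboniferous, Permian, Triassic, Paleogene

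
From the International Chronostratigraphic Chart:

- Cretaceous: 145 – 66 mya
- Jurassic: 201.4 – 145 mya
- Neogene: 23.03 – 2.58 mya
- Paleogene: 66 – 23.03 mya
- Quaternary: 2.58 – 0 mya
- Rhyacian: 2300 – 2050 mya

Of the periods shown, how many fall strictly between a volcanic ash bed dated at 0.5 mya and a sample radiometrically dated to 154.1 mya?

154.1 Ma sits inside the Jurassic (201.4–145) and 0.5 Ma inside the Quaternary (2.58–0); neither of those is wholly between the two dates.
The listed periods lying completely between them are Cretaceous, Paleogene, Neogene — 3 in all.

3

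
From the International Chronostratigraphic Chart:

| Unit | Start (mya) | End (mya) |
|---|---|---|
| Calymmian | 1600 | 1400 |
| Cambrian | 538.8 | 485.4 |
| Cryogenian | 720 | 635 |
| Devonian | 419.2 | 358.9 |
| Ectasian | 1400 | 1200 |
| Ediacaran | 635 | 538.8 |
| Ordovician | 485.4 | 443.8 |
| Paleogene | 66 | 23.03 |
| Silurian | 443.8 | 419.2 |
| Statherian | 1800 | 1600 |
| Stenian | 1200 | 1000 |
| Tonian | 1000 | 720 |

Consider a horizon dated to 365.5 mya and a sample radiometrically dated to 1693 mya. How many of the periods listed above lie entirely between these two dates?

1693 Ma sits inside the Statherian (1800–1600) and 365.5 Ma inside the Devonian (419.2–358.9); neither of those is wholly between the two dates.
The listed periods lying completely between them are Calymmian, Ectasian, Stenian, Tonian, Cryogenian, Ediacaran, Cambrian, Ordovician, Silurian — 9 in all.

9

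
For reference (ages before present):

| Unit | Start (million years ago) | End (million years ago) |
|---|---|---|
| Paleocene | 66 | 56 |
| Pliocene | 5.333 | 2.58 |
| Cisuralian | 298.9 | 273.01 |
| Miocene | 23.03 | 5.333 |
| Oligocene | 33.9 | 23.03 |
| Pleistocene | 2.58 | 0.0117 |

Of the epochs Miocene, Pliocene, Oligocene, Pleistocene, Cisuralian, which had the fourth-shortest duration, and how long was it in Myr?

Miocene, 17.697 million years

Durations: Miocene 17.697; Pliocene 2.753; Oligocene 10.87; Pleistocene 2.5683; Cisuralian 25.89 Myr.
Sorted shortest-first: Pleistocene (2.5683), Pliocene (2.753), Oligocene (10.87), Miocene (17.697), Cisuralian (25.89).
The fourth shortest is Miocene at 17.697 Myr.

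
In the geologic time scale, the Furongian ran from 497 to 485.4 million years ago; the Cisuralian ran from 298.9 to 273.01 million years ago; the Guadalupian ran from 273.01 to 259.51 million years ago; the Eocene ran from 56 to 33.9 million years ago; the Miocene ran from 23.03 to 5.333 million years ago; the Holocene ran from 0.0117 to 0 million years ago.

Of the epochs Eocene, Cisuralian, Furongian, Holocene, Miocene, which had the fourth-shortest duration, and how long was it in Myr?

Durations: Eocene 22.1; Cisuralian 25.89; Furongian 11.6; Holocene 0.0117; Miocene 17.697 Myr.
Sorted shortest-first: Holocene (0.0117), Furongian (11.6), Miocene (17.697), Eocene (22.1), Cisuralian (25.89).
The fourth shortest is Eocene at 22.1 Myr.

Eocene, 22.1 million years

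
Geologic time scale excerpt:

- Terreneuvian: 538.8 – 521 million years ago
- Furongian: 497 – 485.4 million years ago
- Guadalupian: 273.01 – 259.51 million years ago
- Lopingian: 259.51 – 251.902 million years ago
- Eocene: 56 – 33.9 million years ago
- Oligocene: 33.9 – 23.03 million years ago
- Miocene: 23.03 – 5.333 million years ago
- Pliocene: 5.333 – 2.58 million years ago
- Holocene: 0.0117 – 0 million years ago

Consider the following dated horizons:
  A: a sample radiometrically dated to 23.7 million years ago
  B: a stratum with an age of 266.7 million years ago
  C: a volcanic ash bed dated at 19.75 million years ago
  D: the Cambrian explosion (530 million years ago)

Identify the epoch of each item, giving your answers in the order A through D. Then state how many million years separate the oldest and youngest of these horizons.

A: 23.7 Ma lies in 33.9–23.03 Ma, so Oligocene.
B: 266.7 Ma lies in 273.01–259.51 Ma, so Guadalupian.
C: 19.75 Ma lies in 23.03–5.333 Ma, so Miocene.
D: 530 Ma lies in 538.8–521 Ma, so Terreneuvian.
Oldest = 530 Ma, youngest = 19.75 Ma → span 510.25 Myr.

A — Oligocene; B — Guadalupian; C — Miocene; D — Terreneuvian; span 510.25 million years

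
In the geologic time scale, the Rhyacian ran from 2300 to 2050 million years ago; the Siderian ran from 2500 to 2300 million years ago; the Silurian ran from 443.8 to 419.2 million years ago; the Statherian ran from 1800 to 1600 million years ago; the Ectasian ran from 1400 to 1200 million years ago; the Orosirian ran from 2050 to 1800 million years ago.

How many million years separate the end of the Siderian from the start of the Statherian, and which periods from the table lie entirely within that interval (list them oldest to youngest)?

500 million years; Rhyacian, Orosirian

End of Siderian = 2300 Ma; start of Statherian = 1800 Ma.
Gap = 2300 − 1800 = 500 Myr.
Periods wholly inside 2300–1800 Ma: Rhyacian (2300–2050), Orosirian (2050–1800).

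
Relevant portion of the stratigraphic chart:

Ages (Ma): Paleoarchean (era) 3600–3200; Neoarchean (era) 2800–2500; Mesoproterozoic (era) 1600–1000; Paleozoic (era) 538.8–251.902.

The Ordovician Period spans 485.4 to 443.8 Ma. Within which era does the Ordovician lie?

Paleozoic

The Ordovician (485.4–443.8 Ma) lies entirely within 538.8–251.902 Ma, the Paleozoic Era.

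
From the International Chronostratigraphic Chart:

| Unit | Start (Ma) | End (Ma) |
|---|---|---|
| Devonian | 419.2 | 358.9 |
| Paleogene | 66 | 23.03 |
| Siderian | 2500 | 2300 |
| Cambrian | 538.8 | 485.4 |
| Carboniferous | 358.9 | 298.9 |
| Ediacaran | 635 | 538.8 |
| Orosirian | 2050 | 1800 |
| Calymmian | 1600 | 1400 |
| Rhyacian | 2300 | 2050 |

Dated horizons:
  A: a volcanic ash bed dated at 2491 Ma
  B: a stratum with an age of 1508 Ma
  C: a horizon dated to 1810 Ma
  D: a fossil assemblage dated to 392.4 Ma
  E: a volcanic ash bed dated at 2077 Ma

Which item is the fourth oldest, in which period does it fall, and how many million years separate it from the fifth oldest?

Sorted oldest-first by Ma: A (2491), E (2077), C (1810), B (1508), D (392.4).
The fourth oldest is B at 1508 Ma, which lies in 1600–1400 Ma: the Calymmian.
The fifth oldest is D at 392.4 Ma; separation = |1508 − 392.4| = 1115.6 Myr.

B, in the Calymmian; 1115.6 million years to D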